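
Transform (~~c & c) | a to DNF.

c | a

(~~c & c) | a
⇔ (c & c) | a   — double negation
⇔ c | a   — simplify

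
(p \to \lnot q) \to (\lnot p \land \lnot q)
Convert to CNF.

(p \to \lnot q) \to (\lnot p \land \lnot q)
= \lnot (p \to \lnot q) \lor (\lnot p \land \lnot q)   [eliminate \to]
= \lnot (\lnot p \lor \lnot q) \lor (\lnot p \land \lnot q)   [eliminate \to]
= (\lnot \lnot p \land \lnot \lnot q) \lor (\lnot p \land \lnot q)   [De Morgan]
= (p \land \lnot \lnot q) \lor (\lnot p \land \lnot q)   [double negation]
= (p \land q) \lor (\lnot p \land \lnot q)   [double negation]
= (p \lor \lnot p) \land (p \lor \lnot q) \land (q \lor \lnot p) \land (q \lor \lnot q)   [distribute \lor over \land]
= (p \lor \lnot q) \land (q \lor \lnot p)   [simplify]

(p \lor \lnot q) \land (q \lor \lnot p)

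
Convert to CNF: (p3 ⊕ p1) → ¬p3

¬p3 ∨ p1

(p3 ⊕ p1) → ¬p3
≡ ¬(p3 ⊕ p1) ∨ ¬p3
≡ ¬((p3 ∨ p1) ∧ ¬(p3 ∧ p1)) ∨ ¬p3
≡ ¬(p3 ∨ p1) ∨ ¬¬(p3 ∧ p1) ∨ ¬p3
≡ (¬p3 ∧ ¬p1) ∨ ¬¬(p3 ∧ p1) ∨ ¬p3
≡ (¬p3 ∧ ¬p1) ∨ (p3 ∧ p1) ∨ ¬p3
≡ (¬p3 ∨ p3 ∨ ¬p3) ∧ (¬p3 ∨ p1 ∨ ¬p3) ∧ (¬p1 ∨ p3 ∨ ¬p3) ∧ (¬p1 ∨ p1 ∨ ¬p3)
≡ ¬p3 ∨ p1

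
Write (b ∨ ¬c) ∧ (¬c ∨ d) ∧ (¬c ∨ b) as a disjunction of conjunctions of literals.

(b ∧ d) ∨ ¬c

(b ∨ ¬c) ∧ (¬c ∨ d) ∧ (¬c ∨ b)
= (b ∧ ¬c ∧ ¬c) ∨ (b ∧ ¬c ∧ b) ∨ (b ∧ d ∧ ¬c) ∨ (b ∧ d ∧ b) ∨ (¬c ∧ ¬c ∧ ¬c) ∨ (¬c ∧ ¬c ∧ b) ∨ (¬c ∧ d ∧ ¬c) ∨ (¬c ∧ d ∧ b)   [distribute ∧ over ∨]
= (b ∧ d) ∨ ¬c   [simplify]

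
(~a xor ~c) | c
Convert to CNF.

(~a xor ~c) | c
= ((~a | ~c) & ~(~a & ~c)) | c   [expand xor]
= ((~a | ~c) & (~~a | ~~c)) | c   [De Morgan]
= ((~a | ~c) & (a | ~~c)) | c   [double negation]
= ((~a | ~c) & (a | c)) | c   [double negation]
= (~a | ~c | c) & (a | c | c)   [distribute | over &]
= a | c   [simplify]

a | c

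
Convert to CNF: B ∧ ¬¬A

B ∧ A

B ∧ ¬¬A
= B ∧ A   — double negation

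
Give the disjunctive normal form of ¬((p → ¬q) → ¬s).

¬((p → ¬q) → ¬s)
≡ ¬(¬(p → ¬q) ∨ ¬s)   [eliminate →]
≡ ¬(¬(¬p ∨ ¬q) ∨ ¬s)   [eliminate →]
≡ ¬¬(¬p ∨ ¬q) ∧ ¬¬s   [De Morgan]
≡ (¬p ∨ ¬q) ∧ ¬¬s   [double negation]
≡ (¬p ∨ ¬q) ∧ s   [double negation]
≡ (¬p ∧ s) ∨ (¬q ∧ s)   [distribute ∧ over ∨]

(¬p ∧ s) ∨ (¬q ∧ s)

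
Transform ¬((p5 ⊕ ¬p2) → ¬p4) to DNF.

¬((p5 ⊕ ¬p2) → ¬p4)
≡ ¬(¬(p5 ⊕ ¬p2) ∨ ¬p4)   (eliminate →)
≡ ¬(¬((p5 ∧ ¬¬p2) ∨ (¬p5 ∧ ¬p2)) ∨ ¬p4)   (expand ⊕)
≡ ¬¬((p5 ∧ ¬¬p2) ∨ (¬p5 ∧ ¬p2)) ∧ ¬¬p4   (De Morgan)
≡ ((p5 ∧ ¬¬p2) ∨ (¬p5 ∧ ¬p2)) ∧ ¬¬p4   (double negation)
≡ ((p5 ∧ p2) ∨ (¬p5 ∧ ¬p2)) ∧ ¬¬p4   (double negation)
≡ ((p5 ∧ p2) ∨ (¬p5 ∧ ¬p2)) ∧ p4   (double negation)
≡ (p5 ∧ p2 ∧ p4) ∨ (¬p5 ∧ ¬p2 ∧ p4)   (distribute ∧ over ∨)

(p5 ∧ p2 ∧ p4) ∨ (¬p5 ∧ ¬p2 ∧ p4)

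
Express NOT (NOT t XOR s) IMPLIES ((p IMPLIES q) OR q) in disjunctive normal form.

NOT (NOT t XOR s) IMPLIES ((p IMPLIES q) OR q)
= NOT NOT (NOT t XOR s) OR (p IMPLIES q) OR q   [eliminate IMPLIES]
= NOT NOT ((NOT t AND NOT s) OR (NOT NOT t AND s)) OR (p IMPLIES q) OR q   [expand XOR]
= NOT NOT ((NOT t AND NOT s) OR (NOT NOT t AND s)) OR NOT p OR q OR q   [eliminate IMPLIES]
= (NOT t AND NOT s) OR (NOT NOT t AND s) OR NOT p OR q OR q   [double negation]
= (NOT t AND NOT s) OR (t AND s) OR NOT p OR q OR q   [double negation]
= (NOT t AND NOT s) OR (t AND s) OR NOT p OR q   [simplify]

(NOT t AND NOT s) OR (t AND s) OR NOT p OR q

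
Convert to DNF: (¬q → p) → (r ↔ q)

(¬q → p) → (r ↔ q)
⇔ ¬(¬q → p) ∨ (r ↔ q)   [eliminate →]
⇔ ¬(¬¬q ∨ p) ∨ (r ↔ q)   [eliminate →]
⇔ ¬(¬¬q ∨ p) ∨ ((r → q) ∧ (q → r))   [eliminate ↔]
⇔ ¬(¬¬q ∨ p) ∨ ((¬r ∨ q) ∧ (q → r))   [eliminate →]
⇔ ¬(¬¬q ∨ p) ∨ ((¬r ∨ q) ∧ (¬q ∨ r))   [eliminate →]
⇔ (¬¬¬q ∧ ¬p) ∨ ((¬r ∨ q) ∧ (¬q ∨ r))   [De Morgan]
⇔ (¬q ∧ ¬p) ∨ ((¬r ∨ q) ∧ (¬q ∨ r))   [double negation]
⇔ (¬q ∧ ¬p) ∨ (¬r ∧ ¬q) ∨ (¬r ∧ r) ∨ (q ∧ ¬q) ∨ (q ∧ r)   [distribute ∧ over ∨]
⇔ (¬q ∧ ¬p) ∨ (¬r ∧ ¬q) ∨ (q ∧ r)   [simplify]

(¬q ∧ ¬p) ∨ (¬r ∧ ¬q) ∨ (q ∧ r)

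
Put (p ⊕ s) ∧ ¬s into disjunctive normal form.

p ∧ ¬s

(p ⊕ s) ∧ ¬s
≡ (p ∧ ¬s ∨ ¬p ∧ s) ∧ ¬s   (expand ⊕)
≡ p ∧ ¬s ∧ ¬s ∨ ¬p ∧ s ∧ ¬s   (distribute ∧ over ∨)
≡ p ∧ ¬s   (simplify)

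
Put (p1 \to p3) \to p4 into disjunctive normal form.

(p1 \to p3) \to p4
⇔ \lnot (p1 \to p3) \lor p4   (eliminate \to)
⇔ \lnot (\lnot p1 \lor p3) \lor p4   (eliminate \to)
⇔ (\lnot \lnot p1 \land \lnot p3) \lor p4   (De Morgan)
⇔ (p1 \land \lnot p3) \lor p4   (double negation)

(p1 \land \lnot p3) \lor p4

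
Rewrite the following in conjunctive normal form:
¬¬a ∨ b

a ∨ b

¬¬a ∨ b
= a ∨ b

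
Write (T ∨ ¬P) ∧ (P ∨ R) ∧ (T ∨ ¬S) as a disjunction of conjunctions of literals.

(T ∨ ¬P) ∧ (P ∨ R) ∧ (T ∨ ¬S)
≡ (T ∧ P ∧ T) ∨ (T ∧ P ∧ ¬S) ∨ (T ∧ R ∧ T) ∨ (T ∧ R ∧ ¬S) ∨ (¬P ∧ P ∧ T) ∨ (¬P ∧ P ∧ ¬S) ∨ (¬P ∧ R ∧ T) ∨ (¬P ∧ R ∧ ¬S)   (distribute ∧ over ∨)
≡ (T ∧ P) ∨ (T ∧ R) ∨ (¬P ∧ R ∧ ¬S)   (simplify)

(T ∧ P) ∨ (T ∧ R) ∨ (¬P ∧ R ∧ ¬S)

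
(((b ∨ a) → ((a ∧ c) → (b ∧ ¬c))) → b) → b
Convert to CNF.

¬a ∨ ¬c ∨ b

(((b ∨ a) → ((a ∧ c) → (b ∧ ¬c))) → b) → b
⇔ ¬(((b ∨ a) → ((a ∧ c) → (b ∧ ¬c))) → b) ∨ b   — eliminate →
⇔ ¬(¬((b ∨ a) → ((a ∧ c) → (b ∧ ¬c))) ∨ b) ∨ b   — eliminate →
⇔ ¬(¬(¬(b ∨ a) ∨ ((a ∧ c) → (b ∧ ¬c))) ∨ b) ∨ b   — eliminate →
⇔ ¬(¬(¬(b ∨ a) ∨ ¬(a ∧ c) ∨ (b ∧ ¬c)) ∨ b) ∨ b   — eliminate →
⇔ (¬¬(¬(b ∨ a) ∨ ¬(a ∧ c) ∨ (b ∧ ¬c)) ∧ ¬b) ∨ b   — De Morgan
⇔ ((¬(b ∨ a) ∨ ¬(a ∧ c) ∨ (b ∧ ¬c)) ∧ ¬b) ∨ b   — double negation
⇔ (((¬b ∧ ¬a) ∨ ¬(a ∧ c) ∨ (b ∧ ¬c)) ∧ ¬b) ∨ b   — De Morgan
⇔ (((¬b ∧ ¬a) ∨ ¬a ∨ ¬c ∨ (b ∧ ¬c)) ∧ ¬b) ∨ b   — De Morgan
⇔ (¬b ∨ ¬a ∨ ¬c ∨ b ∨ b) ∧ (¬b ∨ ¬a ∨ ¬c ∨ ¬c ∨ b) ∧ (¬a ∨ ¬a ∨ ¬c ∨ b ∨ b) ∧ (¬a ∨ ¬a ∨ ¬c ∨ ¬c ∨ b) ∧ (¬b ∨ b)   — distribute ∨ over ∧
⇔ ¬a ∨ ¬c ∨ b   — simplify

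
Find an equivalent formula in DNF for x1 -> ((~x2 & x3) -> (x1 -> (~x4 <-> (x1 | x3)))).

x1 -> ((~x2 & x3) -> (x1 -> (~x4 <-> (x1 | x3))))
= ~x1 | ((~x2 & x3) -> (x1 -> (~x4 <-> (x1 | x3))))
= ~x1 | ~(~x2 & x3) | (x1 -> (~x4 <-> (x1 | x3)))
= ~x1 | ~(~x2 & x3) | ~x1 | (~x4 <-> (x1 | x3))
= ~x1 | ~(~x2 & x3) | ~x1 | ((~x4 -> (x1 | x3)) & ((x1 | x3) -> ~x4))
= ~x1 | ~(~x2 & x3) | ~x1 | ((~~x4 | x1 | x3) & ((x1 | x3) -> ~x4))
= ~x1 | ~(~x2 & x3) | ~x1 | ((~~x4 | x1 | x3) & (~(x1 | x3) | ~x4))
= ~x1 | ~~x2 | ~x3 | ~x1 | ((~~x4 | x1 | x3) & (~(x1 | x3) | ~x4))
= ~x1 | x2 | ~x3 | ~x1 | ((~~x4 | x1 | x3) & (~(x1 | x3) | ~x4))
= ~x1 | x2 | ~x3 | ~x1 | ((x4 | x1 | x3) & (~(x1 | x3) | ~x4))
= ~x1 | x2 | ~x3 | ~x1 | ((x4 | x1 | x3) & ((~x1 & ~x3) | ~x4))
= ~x1 | x2 | ~x3 | ~x1 | (x4 & ~x1 & ~x3) | (x4 & ~x4) | (x1 & ~x1 & ~x3) | (x1 & ~x4) | (x3 & ~x1 & ~x3) | (x3 & ~x4)
= ~x1 | x2 | ~x3 | (x1 & ~x4) | (x3 & ~x4)

~x1 | x2 | ~x3 | (x1 & ~x4) | (x3 & ~x4)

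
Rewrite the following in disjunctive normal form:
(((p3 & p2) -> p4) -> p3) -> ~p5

(((p3 & p2) -> p4) -> p3) -> ~p5
= ~(((p3 & p2) -> p4) -> p3) | ~p5   [eliminate ->]
= ~(~((p3 & p2) -> p4) | p3) | ~p5   [eliminate ->]
= ~(~(~(p3 & p2) | p4) | p3) | ~p5   [eliminate ->]
= (~~(~(p3 & p2) | p4) & ~p3) | ~p5   [De Morgan]
= ((~(p3 & p2) | p4) & ~p3) | ~p5   [double negation]
= ((~p3 | ~p2 | p4) & ~p3) | ~p5   [De Morgan]
= (~p3 & ~p3) | (~p2 & ~p3) | (p4 & ~p3) | ~p5   [distribute & over |]
= ~p3 | ~p5   [simplify]

~p3 | ~p5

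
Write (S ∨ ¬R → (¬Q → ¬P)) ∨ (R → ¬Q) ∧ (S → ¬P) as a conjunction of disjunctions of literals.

¬S ∨ Q ∨ ¬P

(S ∨ ¬R → (¬Q → ¬P)) ∨ (R → ¬Q) ∧ (S → ¬P)
= ¬(S ∨ ¬R) ∨ (¬Q → ¬P) ∨ (R → ¬Q) ∧ (S → ¬P)   [eliminate →]
= ¬(S ∨ ¬R) ∨ ¬¬Q ∨ ¬P ∨ (R → ¬Q) ∧ (S → ¬P)   [eliminate →]
= ¬(S ∨ ¬R) ∨ ¬¬Q ∨ ¬P ∨ (¬R ∨ ¬Q) ∧ (S → ¬P)   [eliminate →]
= ¬(S ∨ ¬R) ∨ ¬¬Q ∨ ¬P ∨ (¬R ∨ ¬Q) ∧ (¬S ∨ ¬P)   [eliminate →]
= ¬S ∧ ¬¬R ∨ ¬¬Q ∨ ¬P ∨ (¬R ∨ ¬Q) ∧ (¬S ∨ ¬P)   [De Morgan]
= ¬S ∧ R ∨ ¬¬Q ∨ ¬P ∨ (¬R ∨ ¬Q) ∧ (¬S ∨ ¬P)   [double negation]
= ¬S ∧ R ∨ Q ∨ ¬P ∨ (¬R ∨ ¬Q) ∧ (¬S ∨ ¬P)   [double negation]
= (¬S ∨ Q ∨ ¬P ∨ ¬R ∨ ¬Q) ∧ (¬S ∨ Q ∨ ¬P ∨ ¬S ∨ ¬P) ∧ (R ∨ Q ∨ ¬P ∨ ¬R ∨ ¬Q) ∧ (R ∨ Q ∨ ¬P ∨ ¬S ∨ ¬P)   [distribute ∨ over ∧]
= ¬S ∨ Q ∨ ¬P   [simplify]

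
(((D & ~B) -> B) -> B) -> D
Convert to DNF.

(((D & ~B) -> B) -> B) -> D
= ~(((D & ~B) -> B) -> B) | D   [eliminate ->]
= ~(~((D & ~B) -> B) | B) | D   [eliminate ->]
= ~(~(~(D & ~B) | B) | B) | D   [eliminate ->]
= (~~(~(D & ~B) | B) & ~B) | D   [De Morgan]
= ((~(D & ~B) | B) & ~B) | D   [double negation]
= ((~D | ~~B | B) & ~B) | D   [De Morgan]
= ((~D | B | B) & ~B) | D   [double negation]
= (~D & ~B) | (B & ~B) | (B & ~B) | D   [distribute & over |]
= (~D & ~B) | D   [simplify]

(~D & ~B) | D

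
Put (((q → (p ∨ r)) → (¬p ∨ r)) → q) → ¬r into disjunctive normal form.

(((q → (p ∨ r)) → (¬p ∨ r)) → q) → ¬r
⇔ ¬(((q → (p ∨ r)) → (¬p ∨ r)) → q) ∨ ¬r   (eliminate →)
⇔ ¬(¬((q → (p ∨ r)) → (¬p ∨ r)) ∨ q) ∨ ¬r   (eliminate →)
⇔ ¬(¬(¬(q → (p ∨ r)) ∨ ¬p ∨ r) ∨ q) ∨ ¬r   (eliminate →)
⇔ ¬(¬(¬(¬q ∨ p ∨ r) ∨ ¬p ∨ r) ∨ q) ∨ ¬r   (eliminate →)
⇔ (¬¬(¬(¬q ∨ p ∨ r) ∨ ¬p ∨ r) ∧ ¬q) ∨ ¬r   (De Morgan)
⇔ ((¬(¬q ∨ p ∨ r) ∨ ¬p ∨ r) ∧ ¬q) ∨ ¬r   (double negation)
⇔ (((¬¬q ∧ ¬p ∧ ¬r) ∨ ¬p ∨ r) ∧ ¬q) ∨ ¬r   (De Morgan)
⇔ (((q ∧ ¬p ∧ ¬r) ∨ ¬p ∨ r) ∧ ¬q) ∨ ¬r   (double negation)
⇔ (q ∧ ¬p ∧ ¬r ∧ ¬q) ∨ (¬p ∧ ¬q) ∨ (r ∧ ¬q) ∨ ¬r   (distribute ∧ over ∨)
⇔ (¬p ∧ ¬q) ∨ (r ∧ ¬q) ∨ ¬r   (simplify)

(¬p ∧ ¬q) ∨ (r ∧ ¬q) ∨ ¬r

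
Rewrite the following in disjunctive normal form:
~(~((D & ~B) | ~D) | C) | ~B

~(~((D & ~B) | ~D) | C) | ~B
= (~~((D & ~B) | ~D) & ~C) | ~B   (De Morgan)
= (((D & ~B) | ~D) & ~C) | ~B   (double negation)
= (D & ~B & ~C) | (~D & ~C) | ~B   (distribute & over |)
= (~D & ~C) | ~B   (simplify)

(~D & ~C) | ~B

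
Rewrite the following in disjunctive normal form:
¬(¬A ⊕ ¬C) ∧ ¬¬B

¬(¬A ⊕ ¬C) ∧ ¬¬B
= ¬((¬A ∧ ¬¬C) ∨ (¬¬A ∧ ¬C)) ∧ ¬¬B   (expand ⊕)
= ¬(¬A ∧ ¬¬C) ∧ ¬(¬¬A ∧ ¬C) ∧ ¬¬B   (De Morgan)
= (¬¬A ∨ ¬¬¬C) ∧ ¬(¬¬A ∧ ¬C) ∧ ¬¬B   (De Morgan)
= (A ∨ ¬¬¬C) ∧ ¬(¬¬A ∧ ¬C) ∧ ¬¬B   (double negation)
= (A ∨ ¬C) ∧ ¬(¬¬A ∧ ¬C) ∧ ¬¬B   (double negation)
= (A ∨ ¬C) ∧ (¬¬¬A ∨ ¬¬C) ∧ ¬¬B   (De Morgan)
= (A ∨ ¬C) ∧ (¬A ∨ ¬¬C) ∧ ¬¬B   (double negation)
= (A ∨ ¬C) ∧ (¬A ∨ C) ∧ ¬¬B   (double negation)
= (A ∨ ¬C) ∧ (¬A ∨ C) ∧ B   (double negation)
= (A ∧ ¬A ∧ B) ∨ (A ∧ C ∧ B) ∨ (¬C ∧ ¬A ∧ B) ∨ (¬C ∧ C ∧ B)   (distribute ∧ over ∨)
= (A ∧ C ∧ B) ∨ (¬C ∧ ¬A ∧ B)   (simplify)

(A ∧ C ∧ B) ∨ (¬C ∧ ¬A ∧ B)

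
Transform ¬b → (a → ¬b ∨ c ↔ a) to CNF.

b ∨ a

¬b → (a → ¬b ∨ c ↔ a)
≡ ¬¬b ∨ (a → ¬b ∨ c ↔ a)   (eliminate →)
≡ ¬¬b ∨ ((a → ¬b ∨ c) → a) ∧ (a → (a → ¬b ∨ c))   (eliminate ↔)
≡ ¬¬b ∨ (¬(a → ¬b ∨ c) ∨ a) ∧ (a → (a → ¬b ∨ c))   (eliminate →)
≡ ¬¬b ∨ (¬(¬a ∨ ¬b ∨ c) ∨ a) ∧ (a → (a → ¬b ∨ c))   (eliminate →)
≡ ¬¬b ∨ (¬(¬a ∨ ¬b ∨ c) ∨ a) ∧ (¬a ∨ (a → ¬b ∨ c))   (eliminate →)
≡ ¬¬b ∨ (¬(¬a ∨ ¬b ∨ c) ∨ a) ∧ (¬a ∨ ¬a ∨ ¬b ∨ c)   (eliminate →)
≡ b ∨ (¬(¬a ∨ ¬b ∨ c) ∨ a) ∧ (¬a ∨ ¬a ∨ ¬b ∨ c)   (double negation)
≡ b ∨ (¬¬a ∧ ¬¬b ∧ ¬c ∨ a) ∧ (¬a ∨ ¬a ∨ ¬b ∨ c)   (De Morgan)
≡ b ∨ (a ∧ ¬¬b ∧ ¬c ∨ a) ∧ (¬a ∨ ¬a ∨ ¬b ∨ c)   (double negation)
≡ b ∨ (a ∧ b ∧ ¬c ∨ a) ∧ (¬a ∨ ¬a ∨ ¬b ∨ c)   (double negation)
≡ (b ∨ a ∨ a) ∧ (b ∨ b ∨ a) ∧ (b ∨ ¬c ∨ a) ∧ (b ∨ ¬a ∨ ¬a ∨ ¬b ∨ c)   (distribute ∨ over ∧)
≡ b ∨ a   (simplify)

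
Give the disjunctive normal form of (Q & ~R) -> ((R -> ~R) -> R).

~Q | R

(Q & ~R) -> ((R -> ~R) -> R)
⇔ ~(Q & ~R) | ((R -> ~R) -> R)   [eliminate ->]
⇔ ~(Q & ~R) | ~(R -> ~R) | R   [eliminate ->]
⇔ ~(Q & ~R) | ~(~R | ~R) | R   [eliminate ->]
⇔ ~Q | ~~R | ~(~R | ~R) | R   [De Morgan]
⇔ ~Q | R | ~(~R | ~R) | R   [double negation]
⇔ ~Q | R | (~~R & ~~R) | R   [De Morgan]
⇔ ~Q | R | (R & ~~R) | R   [double negation]
⇔ ~Q | R | (R & R) | R   [double negation]
⇔ ~Q | R   [simplify]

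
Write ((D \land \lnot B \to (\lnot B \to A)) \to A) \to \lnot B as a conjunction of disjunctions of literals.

((D \land \lnot B \to (\lnot B \to A)) \to A) \to \lnot B
= \lnot ((D \land \lnot B \to (\lnot B \to A)) \to A) \lor \lnot B   — eliminate \to
= \lnot (\lnot (D \land \lnot B \to (\lnot B \to A)) \lor A) \lor \lnot B   — eliminate \to
= \lnot (\lnot (\lnot (D \land \lnot B) \lor (\lnot B \to A)) \lor A) \lor \lnot B   — eliminate \to
= \lnot (\lnot (\lnot (D \land \lnot B) \lor \lnot \lnot B \lor A) \lor A) \lor \lnot B   — eliminate \to
= \lnot \lnot (\lnot (D \land \lnot B) \lor \lnot \lnot B \lor A) \land \lnot A \lor \lnot B   — De Morgan
= (\lnot (D \land \lnot B) \lor \lnot \lnot B \lor A) \land \lnot A \lor \lnot B   — double negation
= (\lnot D \lor \lnot \lnot B \lor \lnot \lnot B \lor A) \land \lnot A \lor \lnot B   — De Morgan
= (\lnot D \lor B \lor \lnot \lnot B \lor A) \land \lnot A \lor \lnot B   — double negation
= (\lnot D \lor B \lor B \lor A) \land \lnot A \lor \lnot B   — double negation
= (\lnot D \lor B \lor B \lor A \lor \lnot B) \land (\lnot A \lor \lnot B)   — distribute \lor over \land
= \lnot A \lor \lnot B   — simplify

\lnot A \lor \lnot B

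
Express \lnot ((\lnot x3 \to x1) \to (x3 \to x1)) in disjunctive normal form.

\lnot ((\lnot x3 \to x1) \to (x3 \to x1))
≡ \lnot (\lnot (\lnot x3 \to x1) \lor (x3 \to x1))   [eliminate \to]
≡ \lnot (\lnot (\lnot \lnot x3 \lor x1) \lor (x3 \to x1))   [eliminate \to]
≡ \lnot (\lnot (\lnot \lnot x3 \lor x1) \lor \lnot x3 \lor x1)   [eliminate \to]
≡ \lnot \lnot (\lnot \lnot x3 \lor x1) \land \lnot \lnot x3 \land \lnot x1   [De Morgan]
≡ (\lnot \lnot x3 \lor x1) \land \lnot \lnot x3 \land \lnot x1   [double negation]
≡ (x3 \lor x1) \land \lnot \lnot x3 \land \lnot x1   [double negation]
≡ (x3 \lor x1) \land x3 \land \lnot x1   [double negation]
≡ (x3 \land x3 \land \lnot x1) \lor (x1 \land x3 \land \lnot x1)   [distribute \land over \lor]
≡ x3 \land \lnot x1   [simplify]

x3 \land \lnot x1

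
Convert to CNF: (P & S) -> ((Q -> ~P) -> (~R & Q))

~P | ~S | Q

(P & S) -> ((Q -> ~P) -> (~R & Q))
= ~(P & S) | ((Q -> ~P) -> (~R & Q))   [eliminate ->]
= ~(P & S) | ~(Q -> ~P) | (~R & Q)   [eliminate ->]
= ~(P & S) | ~(~Q | ~P) | (~R & Q)   [eliminate ->]
= ~P | ~S | ~(~Q | ~P) | (~R & Q)   [De Morgan]
= ~P | ~S | (~~Q & ~~P) | (~R & Q)   [De Morgan]
= ~P | ~S | (Q & ~~P) | (~R & Q)   [double negation]
= ~P | ~S | (Q & P) | (~R & Q)   [double negation]
= (~P | ~S | Q | ~R) & (~P | ~S | Q | Q) & (~P | ~S | P | ~R) & (~P | ~S | P | Q)   [distribute | over &]
= ~P | ~S | Q   [simplify]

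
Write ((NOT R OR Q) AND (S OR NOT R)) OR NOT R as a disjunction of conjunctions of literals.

((NOT R OR Q) AND (S OR NOT R)) OR NOT R
≡ (NOT R AND S) OR (NOT R AND NOT R) OR (Q AND S) OR (Q AND NOT R) OR NOT R   [distribute AND over OR]
≡ NOT R OR (Q AND S)   [simplify]

NOT R OR (Q AND S)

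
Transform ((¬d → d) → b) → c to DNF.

(d ∧ ¬b) ∨ c

((¬d → d) → b) → c
= ¬((¬d → d) → b) ∨ c   [eliminate →]
= ¬(¬(¬d → d) ∨ b) ∨ c   [eliminate →]
= ¬(¬(¬¬d ∨ d) ∨ b) ∨ c   [eliminate →]
= (¬¬(¬¬d ∨ d) ∧ ¬b) ∨ c   [De Morgan]
= ((¬¬d ∨ d) ∧ ¬b) ∨ c   [double negation]
= ((d ∨ d) ∧ ¬b) ∨ c   [double negation]
= (d ∧ ¬b) ∨ (d ∧ ¬b) ∨ c   [distribute ∧ over ∨]
= (d ∧ ¬b) ∨ c   [simplify]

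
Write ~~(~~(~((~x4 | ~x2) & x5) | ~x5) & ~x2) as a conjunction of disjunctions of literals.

~~(~~(~((~x4 | ~x2) & x5) | ~x5) & ~x2)
⇔ ~~(~((~x4 | ~x2) & x5) | ~x5) & ~x2   [double negation]
⇔ (~((~x4 | ~x2) & x5) | ~x5) & ~x2   [double negation]
⇔ (~(~x4 | ~x2) | ~x5 | ~x5) & ~x2   [De Morgan]
⇔ ((~~x4 & ~~x2) | ~x5 | ~x5) & ~x2   [De Morgan]
⇔ ((x4 & ~~x2) | ~x5 | ~x5) & ~x2   [double negation]
⇔ ((x4 & x2) | ~x5 | ~x5) & ~x2   [double negation]
⇔ (x4 | ~x5 | ~x5) & (x2 | ~x5 | ~x5) & ~x2   [distribute | over &]
⇔ (x4 | ~x5) & (x2 | ~x5) & ~x2   [simplify]

(x4 | ~x5) & (x2 | ~x5) & ~x2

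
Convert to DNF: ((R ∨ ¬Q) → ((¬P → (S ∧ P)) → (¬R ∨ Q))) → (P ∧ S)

((R ∨ ¬Q) → ((¬P → (S ∧ P)) → (¬R ∨ Q))) → (P ∧ S)
≡ ¬((R ∨ ¬Q) → ((¬P → (S ∧ P)) → (¬R ∨ Q))) ∨ (P ∧ S)   (eliminate →)
≡ ¬(¬(R ∨ ¬Q) ∨ ((¬P → (S ∧ P)) → (¬R ∨ Q))) ∨ (P ∧ S)   (eliminate →)
≡ ¬(¬(R ∨ ¬Q) ∨ ¬(¬P → (S ∧ P)) ∨ ¬R ∨ Q) ∨ (P ∧ S)   (eliminate →)
≡ ¬(¬(R ∨ ¬Q) ∨ ¬(¬¬P ∨ (S ∧ P)) ∨ ¬R ∨ Q) ∨ (P ∧ S)   (eliminate →)
≡ (¬¬(R ∨ ¬Q) ∧ ¬¬(¬¬P ∨ (S ∧ P)) ∧ ¬¬R ∧ ¬Q) ∨ (P ∧ S)   (De Morgan)
≡ ((R ∨ ¬Q) ∧ ¬¬(¬¬P ∨ (S ∧ P)) ∧ ¬¬R ∧ ¬Q) ∨ (P ∧ S)   (double negation)
≡ ((R ∨ ¬Q) ∧ (¬¬P ∨ (S ∧ P)) ∧ ¬¬R ∧ ¬Q) ∨ (P ∧ S)   (double negation)
≡ ((R ∨ ¬Q) ∧ (P ∨ (S ∧ P)) ∧ ¬¬R ∧ ¬Q) ∨ (P ∧ S)   (double negation)
≡ ((R ∨ ¬Q) ∧ (P ∨ (S ∧ P)) ∧ R ∧ ¬Q) ∨ (P ∧ S)   (double negation)
≡ (R ∧ P ∧ R ∧ ¬Q) ∨ (R ∧ S ∧ P ∧ R ∧ ¬Q) ∨ (¬Q ∧ P ∧ R ∧ ¬Q) ∨ (¬Q ∧ S ∧ P ∧ R ∧ ¬Q) ∨ (P ∧ S)   (distribute ∧ over ∨)
≡ (R ∧ P ∧ ¬Q) ∨ (P ∧ S)   (simplify)

(R ∧ P ∧ ¬Q) ∨ (P ∧ S)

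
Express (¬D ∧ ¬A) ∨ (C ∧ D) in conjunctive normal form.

(¬D ∨ C) ∧ (¬A ∨ C) ∧ (¬A ∨ D)

(¬D ∧ ¬A) ∨ (C ∧ D)
= (¬D ∨ C) ∧ (¬D ∨ D) ∧ (¬A ∨ C) ∧ (¬A ∨ D)   — distribute ∨ over ∧
= (¬D ∨ C) ∧ (¬A ∨ C) ∧ (¬A ∨ D)   — simplify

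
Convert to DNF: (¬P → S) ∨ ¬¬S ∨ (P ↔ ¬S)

P ∨ S

(¬P → S) ∨ ¬¬S ∨ (P ↔ ¬S)
≡ ¬¬P ∨ S ∨ ¬¬S ∨ (P ↔ ¬S)
≡ ¬¬P ∨ S ∨ ¬¬S ∨ ((P → ¬S) ∧ (¬S → P))
≡ ¬¬P ∨ S ∨ ¬¬S ∨ ((¬P ∨ ¬S) ∧ (¬S → P))
≡ ¬¬P ∨ S ∨ ¬¬S ∨ ((¬P ∨ ¬S) ∧ (¬¬S ∨ P))
≡ P ∨ S ∨ ¬¬S ∨ ((¬P ∨ ¬S) ∧ (¬¬S ∨ P))
≡ P ∨ S ∨ S ∨ ((¬P ∨ ¬S) ∧ (¬¬S ∨ P))
≡ P ∨ S ∨ S ∨ ((¬P ∨ ¬S) ∧ (S ∨ P))
≡ P ∨ S ∨ S ∨ (¬P ∧ S) ∨ (¬P ∧ P) ∨ (¬S ∧ S) ∨ (¬S ∧ P)
≡ P ∨ S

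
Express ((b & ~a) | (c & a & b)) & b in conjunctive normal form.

b & (~a | c)

((b & ~a) | (c & a & b)) & b
≡ (b | c) & (b | a) & (b | b) & (~a | c) & (~a | a) & (~a | b) & b
≡ b & (~a | c)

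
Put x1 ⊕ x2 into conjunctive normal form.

(x1 ∨ x2) ∧ (¬x1 ∨ ¬x2)

x1 ⊕ x2
≡ (x1 ∨ x2) ∧ ¬(x1 ∧ x2)   [expand ⊕]
≡ (x1 ∨ x2) ∧ (¬x1 ∨ ¬x2)   [De Morgan]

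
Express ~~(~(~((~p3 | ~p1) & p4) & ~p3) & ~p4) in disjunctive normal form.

p3 & ~p4

~~(~(~((~p3 | ~p1) & p4) & ~p3) & ~p4)
⇔ ~(~((~p3 | ~p1) & p4) & ~p3) & ~p4
⇔ (~~((~p3 | ~p1) & p4) | ~~p3) & ~p4
⇔ (((~p3 | ~p1) & p4) | ~~p3) & ~p4
⇔ (((~p3 | ~p1) & p4) | p3) & ~p4
⇔ (~p3 & p4 & ~p4) | (~p1 & p4 & ~p4) | (p3 & ~p4)
⇔ p3 & ~p4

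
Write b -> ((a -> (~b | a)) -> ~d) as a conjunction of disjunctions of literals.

b -> ((a -> (~b | a)) -> ~d)
≡ ~b | ((a -> (~b | a)) -> ~d)
≡ ~b | ~(a -> (~b | a)) | ~d
≡ ~b | ~(~a | ~b | a) | ~d
≡ ~b | (~~a & ~~b & ~a) | ~d
≡ ~b | (a & ~~b & ~a) | ~d
≡ ~b | (a & b & ~a) | ~d
≡ (~b | a | ~d) & (~b | b | ~d) & (~b | ~a | ~d)
≡ (~b | a | ~d) & (~b | ~a | ~d)

(~b | a | ~d) & (~b | ~a | ~d)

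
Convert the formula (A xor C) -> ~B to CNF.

(~A | C | ~B) & (~C | A | ~B)

(A xor C) -> ~B
≡ ~(A xor C) | ~B   [eliminate ->]
≡ ~((A | C) & ~(A & C)) | ~B   [expand xor]
≡ ~(A | C) | ~~(A & C) | ~B   [De Morgan]
≡ (~A & ~C) | ~~(A & C) | ~B   [De Morgan]
≡ (~A & ~C) | (A & C) | ~B   [double negation]
≡ (~A | A | ~B) & (~A | C | ~B) & (~C | A | ~B) & (~C | C | ~B)   [distribute | over &]
≡ (~A | C | ~B) & (~C | A | ~B)   [simplify]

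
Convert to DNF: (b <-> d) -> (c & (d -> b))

(b <-> d) -> (c & (d -> b))
≡ ~(b <-> d) | (c & (d -> b))   [eliminate ->]
≡ ~((b -> d) & (d -> b)) | (c & (d -> b))   [eliminate <->]
≡ ~((~b | d) & (d -> b)) | (c & (d -> b))   [eliminate ->]
≡ ~((~b | d) & (~d | b)) | (c & (d -> b))   [eliminate ->]
≡ ~((~b | d) & (~d | b)) | (c & (~d | b))   [eliminate ->]
≡ ~(~b | d) | ~(~d | b) | (c & (~d | b))   [De Morgan]
≡ (~~b & ~d) | ~(~d | b) | (c & (~d | b))   [De Morgan]
≡ (b & ~d) | ~(~d | b) | (c & (~d | b))   [double negation]
≡ (b & ~d) | (~~d & ~b) | (c & (~d | b))   [De Morgan]
≡ (b & ~d) | (d & ~b) | (c & (~d | b))   [double negation]
≡ (b & ~d) | (d & ~b) | (c & ~d) | (c & b)   [distribute & over |]

(b & ~d) | (d & ~b) | (c & ~d) | (c & b)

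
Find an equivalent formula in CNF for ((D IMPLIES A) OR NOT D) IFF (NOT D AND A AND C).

((D IMPLIES A) OR NOT D) IFF (NOT D AND A AND C)
⇔ (((D IMPLIES A) OR NOT D) IMPLIES (NOT D AND A AND C)) AND ((NOT D AND A AND C) IMPLIES ((D IMPLIES A) OR NOT D))   [eliminate IFF]
⇔ (NOT ((D IMPLIES A) OR NOT D) OR (NOT D AND A AND C)) AND ((NOT D AND A AND C) IMPLIES ((D IMPLIES A) OR NOT D))   [eliminate IMPLIES]
⇔ (NOT (NOT D OR A OR NOT D) OR (NOT D AND A AND C)) AND ((NOT D AND A AND C) IMPLIES ((D IMPLIES A) OR NOT D))   [eliminate IMPLIES]
⇔ (NOT (NOT D OR A OR NOT D) OR (NOT D AND A AND C)) AND (NOT (NOT D AND A AND C) OR (D IMPLIES A) OR NOT D)   [eliminate IMPLIES]
⇔ (NOT (NOT D OR A OR NOT D) OR (NOT D AND A AND C)) AND (NOT (NOT D AND A AND C) OR NOT D OR A OR NOT D)   [eliminate IMPLIES]
⇔ ((NOT NOT D AND NOT A AND NOT NOT D) OR (NOT D AND A AND C)) AND (NOT (NOT D AND A AND C) OR NOT D OR A OR NOT D)   [De Morgan]
⇔ ((D AND NOT A AND NOT NOT D) OR (NOT D AND A AND C)) AND (NOT (NOT D AND A AND C) OR NOT D OR A OR NOT D)   [double negation]
⇔ ((D AND NOT A AND D) OR (NOT D AND A AND C)) AND (NOT (NOT D AND A AND C) OR NOT D OR A OR NOT D)   [double negation]
⇔ ((D AND NOT A AND D) OR (NOT D AND A AND C)) AND (NOT NOT D OR NOT A OR NOT C OR NOT D OR A OR NOT D)   [De Morgan]
⇔ ((D AND NOT A AND D) OR (NOT D AND A AND C)) AND (D OR NOT A OR NOT C OR NOT D OR A OR NOT D)   [double negation]
⇔ (D OR NOT D) AND (D OR A) AND (D OR C) AND (NOT A OR NOT D) AND (NOT A OR A) AND (NOT A OR C) AND (D OR NOT D) AND (D OR A) AND (D OR C) AND (D OR NOT A OR NOT C OR NOT D OR A OR NOT D)   [distribute OR over AND]
⇔ (D OR A) AND (D OR C) AND (NOT A OR NOT D) AND (NOT A OR C)   [simplify]

(D OR A) AND (D OR C) AND (NOT A OR NOT D) AND (NOT A OR C)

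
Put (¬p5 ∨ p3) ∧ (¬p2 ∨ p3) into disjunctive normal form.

(¬p5 ∨ p3) ∧ (¬p2 ∨ p3)
≡ (¬p5 ∧ ¬p2) ∨ (¬p5 ∧ p3) ∨ (p3 ∧ ¬p2) ∨ (p3 ∧ p3)   [distribute ∧ over ∨]
≡ (¬p5 ∧ ¬p2) ∨ p3   [simplify]

(¬p5 ∧ ¬p2) ∨ p3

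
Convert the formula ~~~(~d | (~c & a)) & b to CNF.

~~~(~d | (~c & a)) & b
⇔ ~(~d | (~c & a)) & b   (double negation)
⇔ ~~d & ~(~c & a) & b   (De Morgan)
⇔ d & ~(~c & a) & b   (double negation)
⇔ d & (~~c | ~a) & b   (De Morgan)
⇔ d & (c | ~a) & b   (double negation)

d & (c | ~a) & b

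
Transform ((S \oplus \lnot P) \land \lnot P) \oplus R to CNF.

(\lnot S \lor P \lor R) \land (\lnot P \lor R) \land (P \lor S \lor \lnot R)

((S \oplus \lnot P) \land \lnot P) \oplus R
⇔ (((S \oplus \lnot P) \land \lnot P) \lor R) \land \lnot ((S \oplus \lnot P) \land \lnot P \land R)
⇔ (((S \lor \lnot P) \land \lnot (S \land \lnot P) \land \lnot P) \lor R) \land \lnot ((S \oplus \lnot P) \land \lnot P \land R)
⇔ (((S \lor \lnot P) \land \lnot (S \land \lnot P) \land \lnot P) \lor R) \land \lnot ((S \lor \lnot P) \land \lnot (S \land \lnot P) \land \lnot P \land R)
⇔ (((S \lor \lnot P) \land (\lnot S \lor \lnot \lnot P) \land \lnot P) \lor R) \land \lnot ((S \lor \lnot P) \land \lnot (S \land \lnot P) \land \lnot P \land R)
⇔ (((S \lor \lnot P) \land (\lnot S \lor P) \land \lnot P) \lor R) \land \lnot ((S \lor \lnot P) \land \lnot (S \land \lnot P) \land \lnot P \land R)
⇔ (((S \lor \lnot P) \land (\lnot S \lor P) \land \lnot P) \lor R) \land (\lnot (S \lor \lnot P) \lor \lnot \lnot (S \land \lnot P) \lor \lnot \lnot P \lor \lnot R)
⇔ (((S \lor \lnot P) \land (\lnot S \lor P) \land \lnot P) \lor R) \land ((\lnot S \land \lnot \lnot P) \lor \lnot \lnot (S \land \lnot P) \lor \lnot \lnot P \lor \lnot R)
⇔ (((S \lor \lnot P) \land (\lnot S \lor P) \land \lnot P) \lor R) \land ((\lnot S \land P) \lor \lnot \lnot (S \land \lnot P) \lor \lnot \lnot P \lor \lnot R)
⇔ (((S \lor \lnot P) \land (\lnot S \lor P) \land \lnot P) \lor R) \land ((\lnot S \land P) \lor (S \land \lnot P) \lor \lnot \lnot P \lor \lnot R)
⇔ (((S \lor \lnot P) \land (\lnot S \lor P) \land \lnot P) \lor R) \land ((\lnot S \land P) \lor (S \land \lnot P) \lor P \lor \lnot R)
⇔ (S \lor \lnot P \lor R) \land (\lnot S \lor P \lor R) \land (\lnot P \lor R) \land (\lnot S \lor S \lor P \lor \lnot R) \land (\lnot S \lor \lnot P \lor P \lor \lnot R) \land (P \lor S \lor P \lor \lnot R) \land (P \lor \lnot P \lor P \lor \lnot R)
⇔ (\lnot S \lor P \lor R) \land (\lnot P \lor R) \land (P \lor S \lor \lnot R)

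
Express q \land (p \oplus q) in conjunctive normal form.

q \land (\lnot p \lor \lnot q)

q \land (p \oplus q)
≡ q \land (p \lor q) \land \lnot (p \land q)   — expand \oplus
≡ q \land (p \lor q) \land (\lnot p \lor \lnot q)   — De Morgan
≡ q \land (\lnot p \lor \lnot q)   — simplify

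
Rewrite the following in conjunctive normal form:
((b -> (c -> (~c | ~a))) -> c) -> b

~c | b

((b -> (c -> (~c | ~a))) -> c) -> b
⇔ ~((b -> (c -> (~c | ~a))) -> c) | b   (eliminate ->)
⇔ ~(~(b -> (c -> (~c | ~a))) | c) | b   (eliminate ->)
⇔ ~(~(~b | (c -> (~c | ~a))) | c) | b   (eliminate ->)
⇔ ~(~(~b | ~c | ~c | ~a) | c) | b   (eliminate ->)
⇔ (~~(~b | ~c | ~c | ~a) & ~c) | b   (De Morgan)
⇔ ((~b | ~c | ~c | ~a) & ~c) | b   (double negation)
⇔ (~b | ~c | ~c | ~a | b) & (~c | b)   (distribute | over &)
⇔ ~c | b   (simplify)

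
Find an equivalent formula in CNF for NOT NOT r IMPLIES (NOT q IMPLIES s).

NOT r OR q OR s

NOT NOT r IMPLIES (NOT q IMPLIES s)
≡ NOT NOT NOT r OR (NOT q IMPLIES s)   — eliminate IMPLIES
≡ NOT NOT NOT r OR NOT NOT q OR s   — eliminate IMPLIES
≡ NOT r OR NOT NOT q OR s   — double negation
≡ NOT r OR q OR s   — double negation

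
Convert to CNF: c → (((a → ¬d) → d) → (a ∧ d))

c → (((a → ¬d) → d) → (a ∧ d))
≡ ¬c ∨ (((a → ¬d) → d) → (a ∧ d))   [eliminate →]
≡ ¬c ∨ ¬((a → ¬d) → d) ∨ (a ∧ d)   [eliminate →]
≡ ¬c ∨ ¬(¬(a → ¬d) ∨ d) ∨ (a ∧ d)   [eliminate →]
≡ ¬c ∨ ¬(¬(¬a ∨ ¬d) ∨ d) ∨ (a ∧ d)   [eliminate →]
≡ ¬c ∨ (¬¬(¬a ∨ ¬d) ∧ ¬d) ∨ (a ∧ d)   [De Morgan]
≡ ¬c ∨ ((¬a ∨ ¬d) ∧ ¬d) ∨ (a ∧ d)   [double negation]
≡ (¬c ∨ ¬a ∨ ¬d ∨ a) ∧ (¬c ∨ ¬a ∨ ¬d ∨ d) ∧ (¬c ∨ ¬d ∨ a) ∧ (¬c ∨ ¬d ∨ d)   [distribute ∨ over ∧]
≡ ¬c ∨ ¬d ∨ a   [simplify]

¬c ∨ ¬d ∨ a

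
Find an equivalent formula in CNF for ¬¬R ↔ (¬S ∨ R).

¬¬R ↔ (¬S ∨ R)
⇔ (¬¬R → (¬S ∨ R)) ∧ ((¬S ∨ R) → ¬¬R)   — eliminate ↔
⇔ (¬¬¬R ∨ ¬S ∨ R) ∧ ((¬S ∨ R) → ¬¬R)   — eliminate →
⇔ (¬¬¬R ∨ ¬S ∨ R) ∧ (¬(¬S ∨ R) ∨ ¬¬R)   — eliminate →
⇔ (¬R ∨ ¬S ∨ R) ∧ (¬(¬S ∨ R) ∨ ¬¬R)   — double negation
⇔ (¬R ∨ ¬S ∨ R) ∧ ((¬¬S ∧ ¬R) ∨ ¬¬R)   — De Morgan
⇔ (¬R ∨ ¬S ∨ R) ∧ ((S ∧ ¬R) ∨ ¬¬R)   — double negation
⇔ (¬R ∨ ¬S ∨ R) ∧ ((S ∧ ¬R) ∨ R)   — double negation
⇔ (¬R ∨ ¬S ∨ R) ∧ (S ∨ R) ∧ (¬R ∨ R)   — distribute ∨ over ∧
⇔ S ∨ R   — simplify

S ∨ R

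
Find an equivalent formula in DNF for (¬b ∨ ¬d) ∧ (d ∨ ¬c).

(¬b ∨ ¬d) ∧ (d ∨ ¬c)
≡ ¬b ∧ d ∨ ¬b ∧ ¬c ∨ ¬d ∧ d ∨ ¬d ∧ ¬c   [distribute ∧ over ∨]
≡ ¬b ∧ d ∨ ¬b ∧ ¬c ∨ ¬d ∧ ¬c   [simplify]

¬b ∧ d ∨ ¬b ∧ ¬c ∨ ¬d ∧ ¬c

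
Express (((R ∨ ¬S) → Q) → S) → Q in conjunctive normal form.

(((R ∨ ¬S) → Q) → S) → Q
≡ ¬(((R ∨ ¬S) → Q) → S) ∨ Q   [eliminate →]
≡ ¬(¬((R ∨ ¬S) → Q) ∨ S) ∨ Q   [eliminate →]
≡ ¬(¬(¬(R ∨ ¬S) ∨ Q) ∨ S) ∨ Q   [eliminate →]
≡ (¬¬(¬(R ∨ ¬S) ∨ Q) ∧ ¬S) ∨ Q   [De Morgan]
≡ ((¬(R ∨ ¬S) ∨ Q) ∧ ¬S) ∨ Q   [double negation]
≡ (((¬R ∧ ¬¬S) ∨ Q) ∧ ¬S) ∨ Q   [De Morgan]
≡ (((¬R ∧ S) ∨ Q) ∧ ¬S) ∨ Q   [double negation]
≡ (¬R ∨ Q ∨ Q) ∧ (S ∨ Q ∨ Q) ∧ (¬S ∨ Q)   [distribute ∨ over ∧]
≡ (¬R ∨ Q) ∧ (S ∨ Q) ∧ (¬S ∨ Q)   [simplify]

(¬R ∨ Q) ∧ (S ∨ Q) ∧ (¬S ∨ Q)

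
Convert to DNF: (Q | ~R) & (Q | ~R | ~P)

Q | ~R

(Q | ~R) & (Q | ~R | ~P)
≡ (Q & Q) | (Q & ~R) | (Q & ~P) | (~R & Q) | (~R & ~R) | (~R & ~P)   [distribute & over |]
≡ Q | ~R   [simplify]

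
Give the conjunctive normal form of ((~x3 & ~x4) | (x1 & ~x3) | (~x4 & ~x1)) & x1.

((~x3 & ~x4) | (x1 & ~x3) | (~x4 & ~x1)) & x1
≡ (~x3 | x1 | ~x4) & (~x3 | x1 | ~x1) & (~x3 | ~x3 | ~x4) & (~x3 | ~x3 | ~x1) & (~x4 | x1 | ~x4) & (~x4 | x1 | ~x1) & (~x4 | ~x3 | ~x4) & (~x4 | ~x3 | ~x1) & x1
≡ (~x3 | ~x4) & (~x3 | ~x1) & x1

(~x3 | ~x4) & (~x3 | ~x1) & x1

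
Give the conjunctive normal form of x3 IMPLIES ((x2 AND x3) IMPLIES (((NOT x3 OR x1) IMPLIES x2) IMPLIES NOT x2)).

x3 IMPLIES ((x2 AND x3) IMPLIES (((NOT x3 OR x1) IMPLIES x2) IMPLIES NOT x2))
⇔ NOT x3 OR ((x2 AND x3) IMPLIES (((NOT x3 OR x1) IMPLIES x2) IMPLIES NOT x2))   — eliminate IMPLIES
⇔ NOT x3 OR NOT (x2 AND x3) OR (((NOT x3 OR x1) IMPLIES x2) IMPLIES NOT x2)   — eliminate IMPLIES
⇔ NOT x3 OR NOT (x2 AND x3) OR NOT ((NOT x3 OR x1) IMPLIES x2) OR NOT x2   — eliminate IMPLIES
⇔ NOT x3 OR NOT (x2 AND x3) OR NOT (NOT (NOT x3 OR x1) OR x2) OR NOT x2   — eliminate IMPLIES
⇔ NOT x3 OR NOT x2 OR NOT x3 OR NOT (NOT (NOT x3 OR x1) OR x2) OR NOT x2   — De Morgan
⇔ NOT x3 OR NOT x2 OR NOT x3 OR (NOT NOT (NOT x3 OR x1) AND NOT x2) OR NOT x2   — De Morgan
⇔ NOT x3 OR NOT x2 OR NOT x3 OR ((NOT x3 OR x1) AND NOT x2) OR NOT x2   — double negation
⇔ (NOT x3 OR NOT x2 OR NOT x3 OR NOT x3 OR x1 OR NOT x2) AND (NOT x3 OR NOT x2 OR NOT x3 OR NOT x2 OR NOT x2)   — distribute OR over AND
⇔ NOT x3 OR NOT x2   — simplify

NOT x3 OR NOT x2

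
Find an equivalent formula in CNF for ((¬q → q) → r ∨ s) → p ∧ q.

((¬q → q) → r ∨ s) → p ∧ q
= ¬((¬q → q) → r ∨ s) ∨ p ∧ q   [eliminate →]
= ¬(¬(¬q → q) ∨ r ∨ s) ∨ p ∧ q   [eliminate →]
= ¬(¬(¬¬q ∨ q) ∨ r ∨ s) ∨ p ∧ q   [eliminate →]
= ¬¬(¬¬q ∨ q) ∧ ¬r ∧ ¬s ∨ p ∧ q   [De Morgan]
= (¬¬q ∨ q) ∧ ¬r ∧ ¬s ∨ p ∧ q   [double negation]
= (q ∨ q) ∧ ¬r ∧ ¬s ∨ p ∧ q   [double negation]
= (q ∨ q ∨ p) ∧ (q ∨ q ∨ q) ∧ (¬r ∨ p) ∧ (¬r ∨ q) ∧ (¬s ∨ p) ∧ (¬s ∨ q)   [distribute ∨ over ∧]
= q ∧ (¬r ∨ p) ∧ (¬s ∨ p)   [simplify]

q ∧ (¬r ∨ p) ∧ (¬s ∨ p)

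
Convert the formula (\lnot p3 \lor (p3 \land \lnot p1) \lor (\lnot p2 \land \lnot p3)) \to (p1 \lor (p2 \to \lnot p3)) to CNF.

(\lnot p3 \lor (p3 \land \lnot p1) \lor (\lnot p2 \land \lnot p3)) \to (p1 \lor (p2 \to \lnot p3))
≡ \lnot (\lnot p3 \lor (p3 \land \lnot p1) \lor (\lnot p2 \land \lnot p3)) \lor p1 \lor (p2 \to \lnot p3)   [eliminate \to]
≡ \lnot (\lnot p3 \lor (p3 \land \lnot p1) \lor (\lnot p2 \land \lnot p3)) \lor p1 \lor \lnot p2 \lor \lnot p3   [eliminate \to]
≡ (\lnot \lnot p3 \land \lnot (p3 \land \lnot p1) \land \lnot (\lnot p2 \land \lnot p3)) \lor p1 \lor \lnot p2 \lor \lnot p3   [De Morgan]
≡ (p3 \land \lnot (p3 \land \lnot p1) \land \lnot (\lnot p2 \land \lnot p3)) \lor p1 \lor \lnot p2 \lor \lnot p3   [double negation]
≡ (p3 \land (\lnot p3 \lor \lnot \lnot p1) \land \lnot (\lnot p2 \land \lnot p3)) \lor p1 \lor \lnot p2 \lor \lnot p3   [De Morgan]
≡ (p3 \land (\lnot p3 \lor p1) \land \lnot (\lnot p2 \land \lnot p3)) \lor p1 \lor \lnot p2 \lor \lnot p3   [double negation]
≡ (p3 \land (\lnot p3 \lor p1) \land (\lnot \lnot p2 \lor \lnot \lnot p3)) \lor p1 \lor \lnot p2 \lor \lnot p3   [De Morgan]
≡ (p3 \land (\lnot p3 \lor p1) \land (p2 \lor \lnot \lnot p3)) \lor p1 \lor \lnot p2 \lor \lnot p3   [double negation]
≡ (p3 \land (\lnot p3 \lor p1) \land (p2 \lor p3)) \lor p1 \lor \lnot p2 \lor \lnot p3   [double negation]
≡ (p3 \lor p1 \lor \lnot p2 \lor \lnot p3) \land (\lnot p3 \lor p1 \lor p1 \lor \lnot p2 \lor \lnot p3) \land (p2 \lor p3 \lor p1 \lor \lnot p2 \lor \lnot p3)   [distribute \lor over \land]
≡ \lnot p3 \lor p1 \lor \lnot p2   [simplify]

\lnot p3 \lor p1 \lor \lnot p2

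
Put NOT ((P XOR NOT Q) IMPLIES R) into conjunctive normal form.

NOT ((P XOR NOT Q) IMPLIES R)
≡ NOT (NOT (P XOR NOT Q) OR R)   (eliminate IMPLIES)
≡ NOT (NOT ((P OR NOT Q) AND NOT (P AND NOT Q)) OR R)   (expand XOR)
≡ NOT NOT ((P OR NOT Q) AND NOT (P AND NOT Q)) AND NOT R   (De Morgan)
≡ (P OR NOT Q) AND NOT (P AND NOT Q) AND NOT R   (double negation)
≡ (P OR NOT Q) AND (NOT P OR NOT NOT Q) AND NOT R   (De Morgan)
≡ (P OR NOT Q) AND (NOT P OR Q) AND NOT R   (double negation)

(P OR NOT Q) AND (NOT P OR Q) AND NOT R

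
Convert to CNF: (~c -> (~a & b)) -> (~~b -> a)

a | ~b

(~c -> (~a & b)) -> (~~b -> a)
= ~(~c -> (~a & b)) | (~~b -> a)   (eliminate ->)
= ~(~~c | (~a & b)) | (~~b -> a)   (eliminate ->)
= ~(~~c | (~a & b)) | ~~~b | a   (eliminate ->)
= (~~~c & ~(~a & b)) | ~~~b | a   (De Morgan)
= (~c & ~(~a & b)) | ~~~b | a   (double negation)
= (~c & (~~a | ~b)) | ~~~b | a   (De Morgan)
= (~c & (a | ~b)) | ~~~b | a   (double negation)
= (~c & (a | ~b)) | ~b | a   (double negation)
= (~c | ~b | a) & (a | ~b | ~b | a)   (distribute | over &)
= a | ~b   (simplify)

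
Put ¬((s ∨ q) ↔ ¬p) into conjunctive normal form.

(s ∨ q ∨ ¬p) ∧ (p ∨ ¬s) ∧ (p ∨ ¬q)

¬((s ∨ q) ↔ ¬p)
≡ ¬(((s ∨ q) → ¬p) ∧ (¬p → (s ∨ q)))   (eliminate ↔)
≡ ¬((¬(s ∨ q) ∨ ¬p) ∧ (¬p → (s ∨ q)))   (eliminate →)
≡ ¬((¬(s ∨ q) ∨ ¬p) ∧ (¬¬p ∨ s ∨ q))   (eliminate →)
≡ ¬(¬(s ∨ q) ∨ ¬p) ∨ ¬(¬¬p ∨ s ∨ q)   (De Morgan)
≡ (¬¬(s ∨ q) ∧ ¬¬p) ∨ ¬(¬¬p ∨ s ∨ q)   (De Morgan)
≡ ((s ∨ q) ∧ ¬¬p) ∨ ¬(¬¬p ∨ s ∨ q)   (double negation)
≡ ((s ∨ q) ∧ p) ∨ ¬(¬¬p ∨ s ∨ q)   (double negation)
≡ ((s ∨ q) ∧ p) ∨ (¬¬¬p ∧ ¬s ∧ ¬q)   (De Morgan)
≡ ((s ∨ q) ∧ p) ∨ (¬p ∧ ¬s ∧ ¬q)   (double negation)
≡ (s ∨ q ∨ ¬p) ∧ (s ∨ q ∨ ¬s) ∧ (s ∨ q ∨ ¬q) ∧ (p ∨ ¬p) ∧ (p ∨ ¬s) ∧ (p ∨ ¬q)   (distribute ∨ over ∧)
≡ (s ∨ q ∨ ¬p) ∧ (p ∨ ¬s) ∧ (p ∨ ¬q)   (simplify)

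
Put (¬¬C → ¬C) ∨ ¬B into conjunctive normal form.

¬C ∨ ¬B

(¬¬C → ¬C) ∨ ¬B
≡ ¬¬¬C ∨ ¬C ∨ ¬B   [eliminate →]
≡ ¬C ∨ ¬C ∨ ¬B   [double negation]
≡ ¬C ∨ ¬B   [simplify]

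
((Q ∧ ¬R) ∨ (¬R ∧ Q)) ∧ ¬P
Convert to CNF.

((Q ∧ ¬R) ∨ (¬R ∧ Q)) ∧ ¬P
≡ (Q ∨ ¬R) ∧ (Q ∨ Q) ∧ (¬R ∨ ¬R) ∧ (¬R ∨ Q) ∧ ¬P   [distribute ∨ over ∧]
≡ Q ∧ ¬R ∧ ¬P   [simplify]

Q ∧ ¬R ∧ ¬P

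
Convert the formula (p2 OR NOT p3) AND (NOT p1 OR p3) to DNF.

(p2 AND NOT p1) OR (p2 AND p3) OR (NOT p3 AND NOT p1)

(p2 OR NOT p3) AND (NOT p1 OR p3)
≡ (p2 AND NOT p1) OR (p2 AND p3) OR (NOT p3 AND NOT p1) OR (NOT p3 AND p3)   (distribute AND over OR)
≡ (p2 AND NOT p1) OR (p2 AND p3) OR (NOT p3 AND NOT p1)   (simplify)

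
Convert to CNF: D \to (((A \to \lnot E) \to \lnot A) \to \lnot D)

(\lnot D \lor \lnot A \lor \lnot E) \land (\lnot D \lor A)

D \to (((A \to \lnot E) \to \lnot A) \to \lnot D)
≡ \lnot D \lor (((A \to \lnot E) \to \lnot A) \to \lnot D)   (eliminate \to)
≡ \lnot D \lor \lnot ((A \to \lnot E) \to \lnot A) \lor \lnot D   (eliminate \to)
≡ \lnot D \lor \lnot (\lnot (A \to \lnot E) \lor \lnot A) \lor \lnot D   (eliminate \to)
≡ \lnot D \lor \lnot (\lnot (\lnot A \lor \lnot E) \lor \lnot A) \lor \lnot D   (eliminate \to)
≡ \lnot D \lor (\lnot \lnot (\lnot A \lor \lnot E) \land \lnot \lnot A) \lor \lnot D   (De Morgan)
≡ \lnot D \lor ((\lnot A \lor \lnot E) \land \lnot \lnot A) \lor \lnot D   (double negation)
≡ \lnot D \lor ((\lnot A \lor \lnot E) \land A) \lor \lnot D   (double negation)
≡ (\lnot D \lor \lnot A \lor \lnot E \lor \lnot D) \land (\lnot D \lor A \lor \lnot D)   (distribute \lor over \land)
≡ (\lnot D \lor \lnot A \lor \lnot E) \land (\lnot D \lor A)   (simplify)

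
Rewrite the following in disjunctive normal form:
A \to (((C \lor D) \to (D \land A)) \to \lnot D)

\lnot A \lor \lnot D

A \to (((C \lor D) \to (D \land A)) \to \lnot D)
= \lnot A \lor (((C \lor D) \to (D \land A)) \to \lnot D)   (eliminate \to)
= \lnot A \lor \lnot ((C \lor D) \to (D \land A)) \lor \lnot D   (eliminate \to)
= \lnot A \lor \lnot (\lnot (C \lor D) \lor (D \land A)) \lor \lnot D   (eliminate \to)
= \lnot A \lor (\lnot \lnot (C \lor D) \land \lnot (D \land A)) \lor \lnot D   (De Morgan)
= \lnot A \lor ((C \lor D) \land \lnot (D \land A)) \lor \lnot D   (double negation)
= \lnot A \lor ((C \lor D) \land (\lnot D \lor \lnot A)) \lor \lnot D   (De Morgan)
= \lnot A \lor (C \land \lnot D) \lor (C \land \lnot A) \lor (D \land \lnot D) \lor (D \land \lnot A) \lor \lnot D   (distribute \land over \lor)
= \lnot A \lor \lnot D   (simplify)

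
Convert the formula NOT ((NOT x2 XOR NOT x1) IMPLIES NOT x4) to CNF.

NOT ((NOT x2 XOR NOT x1) IMPLIES NOT x4)
= NOT (NOT (NOT x2 XOR NOT x1) OR NOT x4)   — eliminate IMPLIES
= NOT (NOT ((NOT x2 OR NOT x1) AND NOT (NOT x2 AND NOT x1)) OR NOT x4)   — expand XOR
= NOT NOT ((NOT x2 OR NOT x1) AND NOT (NOT x2 AND NOT x1)) AND NOT NOT x4   — De Morgan
= (NOT x2 OR NOT x1) AND NOT (NOT x2 AND NOT x1) AND NOT NOT x4   — double negation
= (NOT x2 OR NOT x1) AND (NOT NOT x2 OR NOT NOT x1) AND NOT NOT x4   — De Morgan
= (NOT x2 OR NOT x1) AND (x2 OR NOT NOT x1) AND NOT NOT x4   — double negation
= (NOT x2 OR NOT x1) AND (x2 OR x1) AND NOT NOT x4   — double negation
= (NOT x2 OR NOT x1) AND (x2 OR x1) AND x4   — double negation

(NOT x2 OR NOT x1) AND (x2 OR x1) AND x4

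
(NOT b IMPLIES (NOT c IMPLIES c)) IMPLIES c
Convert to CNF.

NOT b OR c

(NOT b IMPLIES (NOT c IMPLIES c)) IMPLIES c
≡ NOT (NOT b IMPLIES (NOT c IMPLIES c)) OR c   [eliminate IMPLIES]
≡ NOT (NOT NOT b OR (NOT c IMPLIES c)) OR c   [eliminate IMPLIES]
≡ NOT (NOT NOT b OR NOT NOT c OR c) OR c   [eliminate IMPLIES]
≡ (NOT NOT NOT b AND NOT NOT NOT c AND NOT c) OR c   [De Morgan]
≡ (NOT b AND NOT NOT NOT c AND NOT c) OR c   [double negation]
≡ (NOT b AND NOT c AND NOT c) OR c   [double negation]
≡ (NOT b OR c) AND (NOT c OR c) AND (NOT c OR c)   [distribute OR over AND]
≡ NOT b OR c   [simplify]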